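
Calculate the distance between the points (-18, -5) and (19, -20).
Using the distance formula: d = sqrt((x₂-x₁)² + (y₂-y₁)²)
dx = 19 - (-18) = 37
dy = (-20) - (-5) = -15
d = sqrt(37² + (-15)²) = sqrt(1369 + 225) = sqrt(1594) = 39.92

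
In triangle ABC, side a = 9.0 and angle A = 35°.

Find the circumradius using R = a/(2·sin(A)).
R = a/(2·sin(A)) = 9.0/(2·sin(35°))
R = 9.0/(2·0.573576) = 9.0/1.147153 = 7.846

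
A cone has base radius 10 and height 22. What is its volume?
Volume = (1/3) * pi * r² * h
Volume = (1/3) * pi * 10² * 22
Volume = (1/3) * pi * 100 * 22
Volume = (1/3) * pi * 2200
Volume = 2303.83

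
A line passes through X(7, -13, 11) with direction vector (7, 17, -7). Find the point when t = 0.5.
P(0.5) = (7 + 7(0.5), -13 + 17(0.5), 11 + (-7)(0.5)) = (10.5, -4.5, 7.5)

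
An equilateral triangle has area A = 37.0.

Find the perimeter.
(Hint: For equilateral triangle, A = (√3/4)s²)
A = (√3/4)s²  →  s² = 4A/√3 = 4·37.0/√3 = 85.4478
s = 9.2438
Perimeter = 3s = 27.73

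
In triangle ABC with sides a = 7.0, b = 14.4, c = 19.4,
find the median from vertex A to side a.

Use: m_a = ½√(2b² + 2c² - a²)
m_a = ½√(2·14.4² + 2·19.4² - 7.0²)
m_a = ½√(414.72 + 752.72 - 49) = ½√1118.44 = 16.72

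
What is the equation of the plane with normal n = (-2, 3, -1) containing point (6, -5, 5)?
d = n·P = (-2)(6) + (3)(-5) + (-1)(5) = -32
Plane: -2x + 3y - z = -32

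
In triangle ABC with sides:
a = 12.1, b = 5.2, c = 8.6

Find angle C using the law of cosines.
cos(C) = (a² + b² - c²)/(2ab)
cos(C) = (12.1² + 5.2² - 8.6²)/(2·12.1·5.2) = 99.49/125.84 = 0.790607
C = arccos(0.790607) = 37.76°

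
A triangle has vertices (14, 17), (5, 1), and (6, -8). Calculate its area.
Using the coordinate formula: Area = (1/2)|x₁(y₂-y₃) + x₂(y₃-y₁) + x₃(y₁-y₂)|
Area = (1/2)|14(1-(-8)) + 5((-8)-17) + 6(17-1)|
Area = (1/2)|14*9 + 5*(-25) + 6*16|
Area = (1/2)|126 + (-125) + 96|
Area = (1/2)*97 = 48.50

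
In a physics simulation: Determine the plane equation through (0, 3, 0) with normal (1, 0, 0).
d = n·P = (1)(0) + (0)(3) + (0)(0) = 0
Plane: x = 0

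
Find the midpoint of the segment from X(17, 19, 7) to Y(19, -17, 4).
Midpoint = ((17+19)/2, (19-17)/2, (7+4)/2) = (18, 1, 5.5)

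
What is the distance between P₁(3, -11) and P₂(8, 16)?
Using the distance formula: d = sqrt((x₂-x₁)² + (y₂-y₁)²)
dx = 8 - 3 = 5
dy = 16 - (-11) = 27
d = sqrt(5² + 27²) = sqrt(25 + 729) = sqrt(754) = 27.46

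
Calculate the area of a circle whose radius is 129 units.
Area = pi * r²
Area = pi * 129²
Area = pi * 16641
Area = 52279.24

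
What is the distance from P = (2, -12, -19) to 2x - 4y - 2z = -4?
d = |2(2) + (-4)(-12) + (-2)(-19) - (-4)| / √(2² + (-4)² + (-2)²) = 94/√24 = 19.19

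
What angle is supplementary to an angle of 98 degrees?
Supplementary angles sum to 180 degrees.
Other angle = 180 - 98
Other angle = 82 degrees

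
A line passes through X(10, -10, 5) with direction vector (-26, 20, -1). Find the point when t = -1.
P(-1) = (10 + (-26)(-1), -10 + 20(-1), 5 + (-1)(-1)) = (36, -30, 6)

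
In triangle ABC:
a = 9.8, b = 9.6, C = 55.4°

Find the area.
Using A = ½ab·sin(C):
A = ½·9.8·9.6·sin(55.4°) = ½·94.08·0.823136 = 38.72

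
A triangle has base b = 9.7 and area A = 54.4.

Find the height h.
A = ½bh  →  h = 2A/b
h = 2·54.4/9.7 = 11.22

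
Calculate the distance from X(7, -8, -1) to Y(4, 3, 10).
d = √[(-3)² + (11)² + (11)²] = √251 = 15.84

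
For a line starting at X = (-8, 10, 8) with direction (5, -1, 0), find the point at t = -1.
P(-1) = (-8 + 5(-1), 10 + (-1)(-1), 8 + 0(-1)) = (-13, 11, 8)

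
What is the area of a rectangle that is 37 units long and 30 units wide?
Area = length * width
Area = 37 * 30
Area = 1110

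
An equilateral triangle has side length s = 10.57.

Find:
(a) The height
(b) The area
(a) Height h = s·√3/2 = 10.57·√3/2 = 9.154
(b) Area = (√3/4)·s² = (√3/4)·10.57² = (√3/4)·111.725 = 48.38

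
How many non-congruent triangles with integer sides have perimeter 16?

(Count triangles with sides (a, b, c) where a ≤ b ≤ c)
With a ≤ b ≤ c and a + b + c = 16, the triangle inequality a + b > c gives c < 16/2, so c ≤ 7.
Iterate a from 1 to ⌊p/3⌋ = 5; for each a, b ranges from a to ⌊(p−a)/2⌋ with c = p − a − b, keeping only c ≥ b.
Triples: (2, 7, 7), (3, 6, 7), (4, 5, 7), …
Count = 5 triangles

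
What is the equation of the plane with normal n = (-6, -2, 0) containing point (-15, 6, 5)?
d = n·P = (-6)(-15) + (-2)(6) + (0)(5) = 78
Plane: -6x - 2y = 78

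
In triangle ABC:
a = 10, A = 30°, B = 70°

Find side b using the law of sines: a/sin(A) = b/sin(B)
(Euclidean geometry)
b = a·sin(B)/sin(A) = 10·sin(70°)/sin(30°)
b = 10·0.939693/0.500000 = 18.79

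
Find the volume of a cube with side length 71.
Volume = s³
Volume = 71³
Volume = 357911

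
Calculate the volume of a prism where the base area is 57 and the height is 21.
Volume = base area * height
Volume = 57 * 21
Volume = 1197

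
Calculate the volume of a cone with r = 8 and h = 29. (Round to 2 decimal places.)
Volume = (1/3) * pi * r² * h
Volume = (1/3) * pi * 8² * 29
Volume = (1/3) * pi * 64 * 29
Volume = (1/3) * pi * 1856
Volume = 1943.60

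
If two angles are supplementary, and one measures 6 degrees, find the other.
Supplementary angles sum to 180 degrees.
Other angle = 180 - 6
Other angle = 174 degrees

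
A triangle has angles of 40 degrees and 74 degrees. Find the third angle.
Sum of angles in a triangle = 180 degrees
Third angle = 180 - 40 - 74
Third angle = 66 degrees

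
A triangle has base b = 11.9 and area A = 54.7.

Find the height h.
A = ½bh  →  h = 2A/b
h = 2·54.7/11.9 = 9.193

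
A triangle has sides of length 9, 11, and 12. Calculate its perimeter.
Perimeter = sum of all sides
Perimeter = 9 + 11 + 12
Perimeter = 32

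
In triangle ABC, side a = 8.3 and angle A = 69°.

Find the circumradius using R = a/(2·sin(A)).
R = a/(2·sin(A)) = 8.3/(2·sin(69°))
R = 8.3/(2·0.933580) = 8.3/1.867161 = 4.445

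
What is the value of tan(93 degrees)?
tan(93 degrees) = -19.0811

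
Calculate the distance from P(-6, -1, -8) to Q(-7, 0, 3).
d = √[(-1)² + (1)² + (11)²] = √123 = 11.09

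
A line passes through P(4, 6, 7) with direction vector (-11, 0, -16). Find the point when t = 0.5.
P(0.5) = (4 + (-11)(0.5), 6 + 0(0.5), 7 + (-16)(0.5)) = (-1.5, 6, -1)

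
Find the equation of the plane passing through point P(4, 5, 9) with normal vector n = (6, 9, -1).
d = n·P = (6)(4) + (9)(5) + (-1)(9) = 60
Plane: 6x + 9y - z = 60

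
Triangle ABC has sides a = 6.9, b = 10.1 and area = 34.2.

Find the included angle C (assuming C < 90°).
Area = ½ab·sin(C)  →  sin(C) = 2·Area/(ab)
sin(C) = 2·34.2/(6.9·10.1) = 0.981489
C = arcsin(0.981489) = 78.96°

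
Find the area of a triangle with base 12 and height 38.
Area = (1/2) * base * height
Area = (1/2) * 12 * 38
Area = 228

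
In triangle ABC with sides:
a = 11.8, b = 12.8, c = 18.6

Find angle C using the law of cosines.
cos(C) = (a² + b² - c²)/(2ab)
cos(C) = (11.8² + 12.8² - 18.6²)/(2·11.8·12.8) = -42.88/302.08 = -0.141949
C = arccos(-0.141949) = 98.16°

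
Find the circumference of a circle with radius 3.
Circumference = 2 * pi * r
Circumference = 2 * pi * 3
Circumference = 18.85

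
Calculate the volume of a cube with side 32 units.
Volume = s³
Volume = 32³
Volume = 32768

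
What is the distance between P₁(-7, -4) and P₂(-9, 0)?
Using the distance formula: d = sqrt((x₂-x₁)² + (y₂-y₁)²)
dx = (-9) - (-7) = -2
dy = 0 - (-4) = 4
d = sqrt((-2)² + 4²) = sqrt(4 + 16) = sqrt(20) = 4.47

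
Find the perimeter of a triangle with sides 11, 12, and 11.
Perimeter = sum of all sides
Perimeter = 11 + 12 + 11
Perimeter = 34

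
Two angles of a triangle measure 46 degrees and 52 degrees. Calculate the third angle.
Sum of angles in a triangle = 180 degrees
Third angle = 180 - 46 - 52
Third angle = 82 degrees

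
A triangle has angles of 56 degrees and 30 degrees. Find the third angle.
Sum of angles in a triangle = 180 degrees
Third angle = 180 - 56 - 30
Third angle = 94 degrees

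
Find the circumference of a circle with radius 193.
Circumference = 2 * pi * r
Circumference = 2 * pi * 193
Circumference = 1212.65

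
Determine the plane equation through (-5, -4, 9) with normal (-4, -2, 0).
d = n·P = (-4)(-5) + (-2)(-4) + (0)(9) = 28
Plane: -4x - 2y = 28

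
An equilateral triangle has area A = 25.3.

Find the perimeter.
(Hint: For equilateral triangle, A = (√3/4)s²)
A = (√3/4)s²  →  s² = 4A/√3 = 4·25.3/√3 = 58.4278
s = 7.64381
Perimeter = 3s = 22.93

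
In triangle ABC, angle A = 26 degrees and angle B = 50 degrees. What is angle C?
Sum of angles in a triangle = 180 degrees
Third angle = 180 - 26 - 50
Third angle = 104 degrees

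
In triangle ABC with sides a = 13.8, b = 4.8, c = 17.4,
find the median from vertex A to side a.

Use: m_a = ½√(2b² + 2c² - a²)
m_a = ½√(2·4.8² + 2·17.4² - 13.8²)
m_a = ½√(46.08 + 605.52 - 190.44) = ½√461.16 = 10.74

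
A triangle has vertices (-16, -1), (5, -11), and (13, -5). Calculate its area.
Using the coordinate formula: Area = (1/2)|x₁(y₂-y₃) + x₂(y₃-y₁) + x₃(y₁-y₂)|
Area = (1/2)|(-16)((-11)-(-5)) + 5((-5)-(-1)) + 13((-1)-(-11))|
Area = (1/2)|(-16)*(-6) + 5*(-4) + 13*10|
Area = (1/2)|96 + (-20) + 130|
Area = (1/2)*206 = 103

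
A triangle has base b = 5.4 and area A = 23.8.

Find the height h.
A = ½bh  →  h = 2A/b
h = 2·23.8/5.4 = 8.815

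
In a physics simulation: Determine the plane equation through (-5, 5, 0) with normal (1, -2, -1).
d = n·P = (1)(-5) + (-2)(5) + (-1)(0) = -15
Plane: x - 2y - z = -15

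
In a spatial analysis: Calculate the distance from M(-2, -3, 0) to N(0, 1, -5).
d = √[(2)² + (4)² + (-5)²] = √45 = 6.708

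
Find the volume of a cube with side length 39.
Volume = s³
Volume = 39³
Volume = 59319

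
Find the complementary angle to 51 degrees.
Complementary angles sum to 90 degrees.
Other angle = 90 - 51
Other angle = 39 degrees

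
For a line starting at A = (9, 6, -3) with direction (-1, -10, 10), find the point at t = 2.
P(2) = (9 + (-1)(2), 6 + (-10)(2), -3 + 10(2)) = (7, -14, 17)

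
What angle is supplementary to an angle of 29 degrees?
Supplementary angles sum to 180 degrees.
Other angle = 180 - 29
Other angle = 151 degrees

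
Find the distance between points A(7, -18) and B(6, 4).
Using the distance formula: d = sqrt((x₂-x₁)² + (y₂-y₁)²)
dx = 6 - 7 = -1
dy = 4 - (-18) = 22
d = sqrt((-1)² + 22²) = sqrt(1 + 484) = sqrt(485) = 22.02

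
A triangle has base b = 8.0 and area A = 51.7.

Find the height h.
A = ½bh  →  h = 2A/b
h = 2·51.7/8.0 = 12.93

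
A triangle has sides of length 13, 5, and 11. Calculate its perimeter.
Perimeter = sum of all sides
Perimeter = 13 + 5 + 11
Perimeter = 29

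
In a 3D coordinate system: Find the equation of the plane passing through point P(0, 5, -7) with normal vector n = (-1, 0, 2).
d = n·P = (-1)(0) + (0)(5) + (2)(-7) = -14
Plane: -x + 2z = -14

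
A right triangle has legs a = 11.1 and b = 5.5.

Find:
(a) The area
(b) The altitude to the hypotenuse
(a) Area = ½ab = ½·11.1·5.5 = 30.525
(b) Hypotenuse c = √(11.1² + 5.5²) = √153.46 = 12.3879
    Area = ½·c·h_c  →  h_c = 2·Area/c = 2·30.525/12.3879 = 4.928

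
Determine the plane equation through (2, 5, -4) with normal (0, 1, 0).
d = n·P = (0)(2) + (1)(5) + (0)(-4) = 5
Plane: y = 5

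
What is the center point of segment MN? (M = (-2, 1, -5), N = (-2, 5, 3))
Midpoint = ((-2-2)/2, (1+5)/2, (-5+3)/2) = (-2, 3, -1)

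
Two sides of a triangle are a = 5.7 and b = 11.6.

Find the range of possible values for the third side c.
By the triangle inequality: |a - b| < c < a + b
|5.7 - 11.6| < c < 5.7 + 11.6
5.9 < c < 17.3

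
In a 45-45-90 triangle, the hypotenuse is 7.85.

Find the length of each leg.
In a 45-45-90 triangle, hypotenuse = leg·√2  →  leg = hypotenuse/√2
leg = 7.85/√2 = 5.551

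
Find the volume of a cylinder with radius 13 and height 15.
Volume = pi * r² * h
Volume = pi * 13² * 15
Volume = pi * 169 * 15
Volume = pi * 2535
Volume = 7963.94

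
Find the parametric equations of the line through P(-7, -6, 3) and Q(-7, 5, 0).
Direction vector d = Q - P = (0, 11, -3)
x = -7, y = -6 + 11t, z = 3 - 3t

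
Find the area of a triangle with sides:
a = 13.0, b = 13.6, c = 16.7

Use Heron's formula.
s = (a+b+c)/2 = (13.0+13.6+16.7)/2 = 21.65
A = √(s(s-a)(s-b)(s-c)) = √(21.65·8.65·8.05·4.95)
A = √7462.34 = 86.38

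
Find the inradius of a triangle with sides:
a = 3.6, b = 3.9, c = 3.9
s = (a+b+c)/2 = (3.6+3.9+3.9)/2 = 5.7
Area = √(s(s-a)(s-b)(s-c)) = √(5.7·2.1·1.8·1.8) = 6.22758
r = Area/s = 6.22758/5.7 = 1.093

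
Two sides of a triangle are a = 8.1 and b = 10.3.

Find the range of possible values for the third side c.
By the triangle inequality: |a - b| < c < a + b
|8.1 - 10.3| < c < 8.1 + 10.3
2.2 < c < 18.4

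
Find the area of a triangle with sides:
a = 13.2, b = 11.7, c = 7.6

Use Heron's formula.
s = (a+b+c)/2 = (13.2+11.7+7.6)/2 = 16.25
A = √(s(s-a)(s-b)(s-c)) = √(16.25·3.05·4.55·8.65)
A = √1950.66 = 44.17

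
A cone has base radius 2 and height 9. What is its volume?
Volume = (1/3) * pi * r² * h
Volume = (1/3) * pi * 2² * 9
Volume = (1/3) * pi * 4 * 9
Volume = (1/3) * pi * 36
Volume = 37.70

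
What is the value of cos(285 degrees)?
cos(285 degrees) = 0.2588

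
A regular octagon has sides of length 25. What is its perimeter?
Perimeter = number of sides * side length
Perimeter = 8 * 25
Perimeter = 200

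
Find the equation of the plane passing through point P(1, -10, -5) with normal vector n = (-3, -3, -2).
d = n·P = (-3)(1) + (-3)(-10) + (-2)(-5) = 37
Plane: -3x - 3y - 2z = 37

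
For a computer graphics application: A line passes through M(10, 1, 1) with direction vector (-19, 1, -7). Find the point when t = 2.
P(2) = (10 + (-19)(2), 1 + 1(2), 1 + (-7)(2)) = (-28, 3, -13)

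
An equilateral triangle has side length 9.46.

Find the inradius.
For an equilateral triangle, r = s/(2√3) where s is the side.
r = 9.46/(2√3) = 9.46/3.464102 = 2.731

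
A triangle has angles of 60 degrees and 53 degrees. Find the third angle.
Sum of angles in a triangle = 180 degrees
Third angle = 180 - 60 - 53
Third angle = 67 degrees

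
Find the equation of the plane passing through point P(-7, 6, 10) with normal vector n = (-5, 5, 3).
d = n·P = (-5)(-7) + (5)(6) + (3)(10) = 95
Plane: -5x + 5y + 3z = 95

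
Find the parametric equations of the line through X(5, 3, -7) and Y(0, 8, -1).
Direction vector d = Y - X = (-5, 5, 6)
x = 5 - 5t, y = 3 + 5t, z = -7 + 6t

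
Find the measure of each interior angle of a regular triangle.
Interior angle of a regular n-gon = (n-2)*180/n
Interior angle = (3-2)*180/3
Interior angle = 1*180/3
Interior angle = 180/3
Interior angle = 60 degrees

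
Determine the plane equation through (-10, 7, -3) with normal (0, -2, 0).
d = n·P = (0)(-10) + (-2)(7) + (0)(-3) = -14
Plane: -2y = -14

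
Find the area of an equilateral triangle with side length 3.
Area = (sqrt(3)/4) * s²
Area = (sqrt(3)/4) * 3²
Area = (sqrt(3)/4) * 9
Area = 3.90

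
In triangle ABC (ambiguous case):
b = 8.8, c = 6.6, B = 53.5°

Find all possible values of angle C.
sin(C)/c = sin(B)/b  →  sin(C) = c·sin(B)/b = 6.6·sin(53.5°)/8.8 = 0.602893
C₁ = arcsin(0.602893) = 37.08°,  C₂ = 180° - C₁ = 142.92°
Check C₂: A = 180° - 53.5° - 142.92° = -16.42° ≤ 0, rejected
C = 37.08° (one solution)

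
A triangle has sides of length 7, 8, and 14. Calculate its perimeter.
Perimeter = sum of all sides
Perimeter = 7 + 8 + 14
Perimeter = 29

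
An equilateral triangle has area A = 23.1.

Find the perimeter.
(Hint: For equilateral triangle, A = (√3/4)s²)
A = (√3/4)s²  →  s² = 4A/√3 = 4·23.1/√3 = 53.3472
s = 7.30391
Perimeter = 3s = 21.91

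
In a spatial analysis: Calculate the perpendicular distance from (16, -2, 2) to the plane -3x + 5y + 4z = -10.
d = |(-3)(16) + 5(-2) + 4(2) - (-10)| / √((-3)² + 5² + 4²) = 40/√50 = 5.657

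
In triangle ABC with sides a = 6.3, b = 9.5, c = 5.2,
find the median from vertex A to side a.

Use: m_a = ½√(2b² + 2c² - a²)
m_a = ½√(2·9.5² + 2·5.2² - 6.3²)
m_a = ½√(180.5 + 54.08 - 39.69) = ½√194.89 = 6.98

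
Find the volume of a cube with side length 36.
Volume = s³
Volume = 36³
Volume = 46656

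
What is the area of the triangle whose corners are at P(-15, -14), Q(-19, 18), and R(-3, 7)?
Using the coordinate formula: Area = (1/2)|x₁(y₂-y₃) + x₂(y₃-y₁) + x₃(y₁-y₂)|
Area = (1/2)|(-15)(18-7) + (-19)(7-(-14)) + (-3)((-14)-18)|
Area = (1/2)|(-15)*11 + (-19)*21 + (-3)*(-32)|
Area = (1/2)|(-165) + (-399) + 96|
Area = (1/2)*468 = 234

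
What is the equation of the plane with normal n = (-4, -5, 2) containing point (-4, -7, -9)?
d = n·P = (-4)(-4) + (-5)(-7) + (2)(-9) = 33
Plane: -4x - 5y + 2z = 33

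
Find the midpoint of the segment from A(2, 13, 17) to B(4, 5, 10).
Midpoint = ((2+4)/2, (13+5)/2, (17+10)/2) = (3, 9, 13.5)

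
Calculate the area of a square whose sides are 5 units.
Area = s²
Area = 5²
Area = 25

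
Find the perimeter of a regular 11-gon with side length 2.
Perimeter = number of sides * side length
Perimeter = 11 * 2
Perimeter = 22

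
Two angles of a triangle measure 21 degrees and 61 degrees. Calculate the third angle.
Sum of angles in a triangle = 180 degrees
Third angle = 180 - 21 - 61
Third angle = 98 degrees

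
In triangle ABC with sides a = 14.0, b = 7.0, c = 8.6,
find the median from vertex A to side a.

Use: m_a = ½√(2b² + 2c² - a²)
m_a = ½√(2·7.0² + 2·8.6² - 14.0²)
m_a = ½√(98 + 147.92 - 196) = ½√49.92 = 3.533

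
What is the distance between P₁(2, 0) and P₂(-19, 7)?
Using the distance formula: d = sqrt((x₂-x₁)² + (y₂-y₁)²)
dx = (-19) - 2 = -21
dy = 7 - 0 = 7
d = sqrt((-21)² + 7²) = sqrt(441 + 49) = sqrt(490) = 22.14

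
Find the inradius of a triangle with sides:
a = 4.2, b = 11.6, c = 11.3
s = (a+b+c)/2 = (4.2+11.6+11.3)/2 = 13.55
Area = √(s(s-a)(s-b)(s-c)) = √(13.55·9.35·1.95·2.25) = 23.5768
r = Area/s = 23.5768/13.55 = 1.74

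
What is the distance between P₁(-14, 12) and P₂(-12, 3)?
Using the distance formula: d = sqrt((x₂-x₁)² + (y₂-y₁)²)
dx = (-12) - (-14) = 2
dy = 3 - 12 = -9
d = sqrt(2² + (-9)²) = sqrt(4 + 81) = sqrt(85) = 9.22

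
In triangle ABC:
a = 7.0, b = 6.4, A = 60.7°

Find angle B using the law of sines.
sin(B)/b = sin(A)/a
sin(B) = b·sin(A)/a = 6.4·sin(60.7°)/7.0 = 0.797320
B = arcsin(0.797320) = 52.87°  (b ≤ a, so B ≤ A and the acute solution is unique)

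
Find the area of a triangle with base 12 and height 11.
Area = (1/2) * base * height
Area = (1/2) * 12 * 11
Area = 66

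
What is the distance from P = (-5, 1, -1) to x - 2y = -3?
d = |1(-5) + (-2)(1) + 0(-1) - (-3)| / √(1² + (-2)² + 0²) = 4/√5 = 1.789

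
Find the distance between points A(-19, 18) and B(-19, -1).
Using the distance formula: d = sqrt((x₂-x₁)² + (y₂-y₁)²)
dx = (-19) - (-19) = 0
dy = (-1) - 18 = -19
d = sqrt(0² + (-19)²) = sqrt(0 + 361) = sqrt(361) = 19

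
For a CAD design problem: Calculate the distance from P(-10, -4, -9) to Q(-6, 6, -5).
d = √[(4)² + (10)² + (4)²] = √132 = 11.49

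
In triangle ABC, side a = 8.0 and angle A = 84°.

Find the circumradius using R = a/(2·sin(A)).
R = a/(2·sin(A)) = 8.0/(2·sin(84°))
R = 8.0/(2·0.994522) = 8.0/1.989044 = 4.022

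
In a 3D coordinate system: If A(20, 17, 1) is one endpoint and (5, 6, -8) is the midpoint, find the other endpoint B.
B = (2×5 - 20, 2×6 - 17, 2×(-8) - 1) = (-10, -5, -17)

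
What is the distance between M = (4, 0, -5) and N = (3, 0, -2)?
d = √[(-1)² + (0)² + (3)²] = √10 = 3.162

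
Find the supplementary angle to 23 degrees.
Supplementary angles sum to 180 degrees.
Other angle = 180 - 23
Other angle = 157 degrees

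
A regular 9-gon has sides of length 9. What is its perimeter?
Perimeter = number of sides * side length
Perimeter = 9 * 9
Perimeter = 81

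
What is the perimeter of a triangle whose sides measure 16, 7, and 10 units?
Perimeter = sum of all sides
Perimeter = 16 + 7 + 10
Perimeter = 33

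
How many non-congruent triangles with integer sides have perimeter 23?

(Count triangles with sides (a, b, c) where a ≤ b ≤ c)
With a ≤ b ≤ c and a + b + c = 23, the triangle inequality a + b > c gives c < 23/2, so c ≤ 11.
Iterate a from 1 to ⌊p/3⌋ = 7; for each a, b ranges from a to ⌊(p−a)/2⌋ with c = p − a − b, keeping only c ≥ b.
Triples: (1, 11, 11), (2, 10, 11), (3, 9, 11), …
Count = 14 triangles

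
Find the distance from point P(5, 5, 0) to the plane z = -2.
d = |0(5) + 0(5) + 1(0) - (-2)| / √(0² + 0² + 1²) = 2/√1 = 2.0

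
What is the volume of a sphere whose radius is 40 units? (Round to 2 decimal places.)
Volume = (4/3) * pi * r³
Volume = (4/3) * pi * 40³
Volume = (4/3) * pi * 64000
Volume = 268082.57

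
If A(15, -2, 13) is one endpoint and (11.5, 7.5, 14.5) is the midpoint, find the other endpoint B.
B = (2×11.5 - 15, 2×7.5 - (-2), 2×14.5 - 13) = (8, 17, 16)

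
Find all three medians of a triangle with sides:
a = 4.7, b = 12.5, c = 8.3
Using m_x = ½√(2y² + 2z² - x²):
m_a = ½√(2·12.5² + 2·8.3² - 4.7²) = ½√428.19 = 10.35
m_b = ½√(2·4.7² + 2·8.3² - 12.5²) = ½√25.71 = 2.535
m_c = ½√(2·4.7² + 2·12.5² - 8.3²) = ½√287.79 = 8.482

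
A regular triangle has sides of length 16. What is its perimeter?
Perimeter = number of sides * side length
Perimeter = 3 * 16
Perimeter = 48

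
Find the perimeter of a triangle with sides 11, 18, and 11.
Perimeter = sum of all sides
Perimeter = 11 + 18 + 11
Perimeter = 40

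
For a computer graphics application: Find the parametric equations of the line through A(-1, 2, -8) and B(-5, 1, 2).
Direction vector d = B - A = (-4, -1, 10)
x = -1 - 4t, y = 2 - t, z = -8 + 10t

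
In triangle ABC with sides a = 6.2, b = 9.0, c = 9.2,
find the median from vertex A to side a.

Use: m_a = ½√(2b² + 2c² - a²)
m_a = ½√(2·9.0² + 2·9.2² - 6.2²)
m_a = ½√(162 + 169.28 - 38.44) = ½√292.84 = 8.556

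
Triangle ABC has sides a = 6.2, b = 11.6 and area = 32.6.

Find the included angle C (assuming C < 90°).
Area = ½ab·sin(C)  →  sin(C) = 2·Area/(ab)
sin(C) = 2·32.6/(6.2·11.6) = 0.906563
C = arcsin(0.906563) = 65.03°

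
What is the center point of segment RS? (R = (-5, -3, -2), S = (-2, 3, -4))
Midpoint = ((-5-2)/2, (-3+3)/2, (-2-4)/2) = (-3.5, 0, -3)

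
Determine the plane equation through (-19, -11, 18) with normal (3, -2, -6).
d = n·P = (3)(-19) + (-2)(-11) + (-6)(18) = -143
Plane: 3x - 2y - 6z = -143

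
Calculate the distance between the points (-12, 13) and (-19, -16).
Using the distance formula: d = sqrt((x₂-x₁)² + (y₂-y₁)²)
dx = (-19) - (-12) = -7
dy = (-16) - 13 = -29
d = sqrt((-7)² + (-29)²) = sqrt(49 + 841) = sqrt(890) = 29.83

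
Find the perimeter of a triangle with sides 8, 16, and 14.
Perimeter = sum of all sides
Perimeter = 8 + 16 + 14
Perimeter = 38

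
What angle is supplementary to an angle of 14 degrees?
Supplementary angles sum to 180 degrees.
Other angle = 180 - 14
Other angle = 166 degrees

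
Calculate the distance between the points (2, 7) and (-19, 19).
Using the distance formula: d = sqrt((x₂-x₁)² + (y₂-y₁)²)
dx = (-19) - 2 = -21
dy = 19 - 7 = 12
d = sqrt((-21)² + 12²) = sqrt(441 + 144) = sqrt(585) = 24.19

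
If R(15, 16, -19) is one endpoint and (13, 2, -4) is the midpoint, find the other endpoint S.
S = (2×13 - 15, 2×2 - 16, 2×(-4) - (-19)) = (11, -12, 11)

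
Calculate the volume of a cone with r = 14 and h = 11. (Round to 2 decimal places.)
Volume = (1/3) * pi * r² * h
Volume = (1/3) * pi * 14² * 11
Volume = (1/3) * pi * 196 * 11
Volume = (1/3) * pi * 2156
Volume = 2257.76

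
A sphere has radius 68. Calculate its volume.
Volume = (4/3) * pi * r³
Volume = (4/3) * pi * 68³
Volume = (4/3) * pi * 314432
Volume = 1317089.68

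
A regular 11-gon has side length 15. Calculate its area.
For a regular 11-gon with side length s = 15:
Apothem a = s / (2*tan(pi/11)) = 15 / (2*tan(pi/11)) ≈ 25.5427
Perimeter P = 11 * 15 = 165
Area = (1/2) * P * a = (1/2) * 165 * 25.5427 = 2107.27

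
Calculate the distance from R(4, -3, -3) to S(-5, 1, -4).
d = √[(-9)² + (4)² + (-1)²] = √98 = 9.899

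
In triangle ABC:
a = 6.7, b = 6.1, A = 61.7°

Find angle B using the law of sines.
sin(B)/b = sin(A)/a
sin(B) = b·sin(A)/a = 6.1·sin(61.7°)/6.7 = 0.801629
B = arcsin(0.801629) = 53.29°  (b ≤ a, so B ≤ A and the acute solution is unique)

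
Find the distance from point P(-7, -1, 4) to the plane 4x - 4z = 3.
d = |4(-7) + 0(-1) + (-4)(4) - (3)| / √(4² + 0² + (-4)²) = 47/√32 = 8.309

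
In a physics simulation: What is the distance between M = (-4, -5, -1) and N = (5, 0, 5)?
d = √[(9)² + (5)² + (6)²] = √142 = 11.92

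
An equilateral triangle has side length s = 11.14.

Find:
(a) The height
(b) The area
(a) Height h = s·√3/2 = 11.14·√3/2 = 9.648
(b) Area = (√3/4)·s² = (√3/4)·11.14² = (√3/4)·124.1 = 53.74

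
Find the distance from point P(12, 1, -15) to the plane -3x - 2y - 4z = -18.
d = |(-3)(12) + (-2)(1) + (-4)(-15) - (-18)| / √((-3)² + (-2)² + (-4)²) = 40/√29 = 7.428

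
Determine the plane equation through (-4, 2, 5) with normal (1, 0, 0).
d = n·P = (1)(-4) + (0)(2) + (0)(5) = -4
Plane: x = -4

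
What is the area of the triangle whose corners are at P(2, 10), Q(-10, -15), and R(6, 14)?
Using the coordinate formula: Area = (1/2)|x₁(y₂-y₃) + x₂(y₃-y₁) + x₃(y₁-y₂)|
Area = (1/2)|2((-15)-14) + (-10)(14-10) + 6(10-(-15))|
Area = (1/2)|2*(-29) + (-10)*4 + 6*25|
Area = (1/2)|(-58) + (-40) + 150|
Area = (1/2)*52 = 26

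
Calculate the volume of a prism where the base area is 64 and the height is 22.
Volume = base area * height
Volume = 64 * 22
Volume = 1408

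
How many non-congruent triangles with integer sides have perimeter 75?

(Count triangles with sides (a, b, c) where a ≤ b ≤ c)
With a ≤ b ≤ c and a + b + c = 75, the triangle inequality a + b > c gives c < 75/2, so c ≤ 37.
Iterate a from 1 to ⌊p/3⌋ = 25; for each a, b ranges from a to ⌊(p−a)/2⌋ with c = p − a − b, keeping only c ≥ b.
Triples: (1, 37, 37), (2, 36, 37), (3, 35, 37), …
Count = 127 triangles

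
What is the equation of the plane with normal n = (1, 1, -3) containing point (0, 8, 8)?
d = n·P = (1)(0) + (1)(8) + (-3)(8) = -16
Plane: x + y - 3z = -16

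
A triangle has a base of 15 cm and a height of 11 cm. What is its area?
Area = (1/2) * base * height
Area = (1/2) * 15 * 11
Area = 82.50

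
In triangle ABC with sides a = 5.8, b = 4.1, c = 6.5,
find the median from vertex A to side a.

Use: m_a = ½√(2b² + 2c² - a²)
m_a = ½√(2·4.1² + 2·6.5² - 5.8²)
m_a = ½√(33.62 + 84.5 - 33.64) = ½√84.48 = 4.596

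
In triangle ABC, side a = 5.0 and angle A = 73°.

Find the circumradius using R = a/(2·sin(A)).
R = a/(2·sin(A)) = 5.0/(2·sin(73°))
R = 5.0/(2·0.956305) = 5.0/1.912610 = 2.614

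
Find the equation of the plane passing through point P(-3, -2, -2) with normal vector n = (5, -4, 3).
d = n·P = (5)(-3) + (-4)(-2) + (3)(-2) = -13
Plane: 5x - 4y + 3z = -13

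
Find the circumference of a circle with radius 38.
Circumference = 2 * pi * r
Circumference = 2 * pi * 38
Circumference = 238.76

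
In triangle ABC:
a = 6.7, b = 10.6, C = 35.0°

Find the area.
Using A = ½ab·sin(C):
A = ½·6.7·10.6·sin(35.0°) = ½·71.02·0.573576 = 20.37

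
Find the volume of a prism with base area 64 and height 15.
Volume = base area * height
Volume = 64 * 15
Volume = 960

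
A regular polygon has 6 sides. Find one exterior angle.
Exterior angle of a regular n-gon = 360/n
Exterior angle = 360/6
Exterior angle = 60 degrees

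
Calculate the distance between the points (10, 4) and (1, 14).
Using the distance formula: d = sqrt((x₂-x₁)² + (y₂-y₁)²)
dx = 1 - 10 = -9
dy = 14 - 4 = 10
d = sqrt((-9)² + 10²) = sqrt(81 + 100) = sqrt(181) = 13.45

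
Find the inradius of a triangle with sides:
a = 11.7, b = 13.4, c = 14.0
s = (a+b+c)/2 = (11.7+13.4+14.0)/2 = 19.55
Area = √(s(s-a)(s-b)(s-c)) = √(19.55·7.85·6.15·5.55) = 72.3756
r = Area/s = 72.3756/19.55 = 3.702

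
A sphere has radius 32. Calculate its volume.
Volume = (4/3) * pi * r³
Volume = (4/3) * pi * 32³
Volume = (4/3) * pi * 32768
Volume = 137258.28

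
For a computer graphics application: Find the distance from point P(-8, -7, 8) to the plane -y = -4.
d = |0(-8) + (-1)(-7) + 0(8) - (-4)| / √(0² + (-1)² + 0²) = 11/√1 = 11.0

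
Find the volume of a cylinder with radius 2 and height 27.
Volume = pi * r² * h
Volume = pi * 2² * 27
Volume = pi * 4 * 27
Volume = pi * 108
Volume = 339.29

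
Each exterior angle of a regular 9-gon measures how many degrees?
Exterior angle of a regular n-gon = 360/n
Exterior angle = 360/9
Exterior angle = 40 degrees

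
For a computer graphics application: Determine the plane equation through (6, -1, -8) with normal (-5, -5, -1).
d = n·P = (-5)(6) + (-5)(-1) + (-1)(-8) = -17
Plane: -5x - 5y - z = -17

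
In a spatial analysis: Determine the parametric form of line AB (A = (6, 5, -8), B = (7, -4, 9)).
Direction vector d = B - A = (1, -9, 17)
x = 6 + t, y = 5 - 9t, z = -8 + 17t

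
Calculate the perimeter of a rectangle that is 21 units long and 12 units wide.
Perimeter = 2 * (length + width)
Perimeter = 2 * (21 + 12)
Perimeter = 2 * 33
Perimeter = 66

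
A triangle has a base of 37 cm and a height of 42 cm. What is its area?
Area = (1/2) * base * height
Area = (1/2) * 37 * 42
Area = 777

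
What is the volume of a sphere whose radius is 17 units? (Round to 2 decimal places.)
Volume = (4/3) * pi * r³
Volume = (4/3) * pi * 17³
Volume = (4/3) * pi * 4913
Volume = 20579.53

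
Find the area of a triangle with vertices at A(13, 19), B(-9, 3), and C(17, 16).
Using the coordinate formula: Area = (1/2)|x₁(y₂-y₃) + x₂(y₃-y₁) + x₃(y₁-y₂)|
Area = (1/2)|13(3-16) + (-9)(16-19) + 17(19-3)|
Area = (1/2)|13*(-13) + (-9)*(-3) + 17*16|
Area = (1/2)|(-169) + 27 + 272|
Area = (1/2)*130 = 65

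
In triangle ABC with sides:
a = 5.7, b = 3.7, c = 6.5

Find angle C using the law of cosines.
cos(C) = (a² + b² - c²)/(2ab)
cos(C) = (5.7² + 3.7² - 6.5²)/(2·5.7·3.7) = 3.93/42.18 = 0.093172
C = arccos(0.093172) = 84.65°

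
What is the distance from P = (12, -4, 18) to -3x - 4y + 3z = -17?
d = |(-3)(12) + (-4)(-4) + 3(18) - (-17)| / √((-3)² + (-4)² + 3²) = 51/√34 = 8.746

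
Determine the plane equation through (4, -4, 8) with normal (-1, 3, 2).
d = n·P = (-1)(4) + (3)(-4) + (2)(8) = 0
Plane: -x + 3y + 2z = 0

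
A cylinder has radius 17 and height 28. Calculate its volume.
Volume = pi * r² * h
Volume = pi * 17² * 28
Volume = pi * 289 * 28
Volume = pi * 8092
Volume = 25421.77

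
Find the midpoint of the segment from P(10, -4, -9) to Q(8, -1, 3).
Midpoint = ((10+8)/2, (-4-1)/2, (-9+3)/2) = (9, -2.5, -3)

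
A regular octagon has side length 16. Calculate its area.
For a regular 8-gon with side length s = 16:
Apothem a = s / (2*tan(pi/8)) = 16 / (2*tan(pi/8)) ≈ 19.3137
Perimeter P = 8 * 16 = 128
Area = (1/2) * P * a = (1/2) * 128 * 19.3137 = 1236.08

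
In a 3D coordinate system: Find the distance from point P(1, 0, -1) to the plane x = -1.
d = |1(1) + 0(0) + 0(-1) - (-1)| / √(1² + 0² + 0²) = 2/√1 = 2.0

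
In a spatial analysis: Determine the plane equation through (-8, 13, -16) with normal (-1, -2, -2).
d = n·P = (-1)(-8) + (-2)(13) + (-2)(-16) = 14
Plane: -x - 2y - 2z = 14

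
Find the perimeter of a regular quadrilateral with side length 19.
Perimeter = number of sides * side length
Perimeter = 4 * 19
Perimeter = 76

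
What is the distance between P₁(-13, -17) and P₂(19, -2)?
Using the distance formula: d = sqrt((x₂-x₁)² + (y₂-y₁)²)
dx = 19 - (-13) = 32
dy = (-2) - (-17) = 15
d = sqrt(32² + 15²) = sqrt(1024 + 225) = sqrt(1249) = 35.34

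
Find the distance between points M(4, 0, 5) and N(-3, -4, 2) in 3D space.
d = √[(-7)² + (-4)² + (-3)²] = √74 = 8.602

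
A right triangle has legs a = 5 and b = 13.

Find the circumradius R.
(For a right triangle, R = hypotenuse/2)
Hypotenuse c = √(5² + 13²) = √194 = 13.9284
R = c/2 = 6.964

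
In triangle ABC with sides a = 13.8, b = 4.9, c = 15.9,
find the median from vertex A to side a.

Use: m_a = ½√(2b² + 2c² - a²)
m_a = ½√(2·4.9² + 2·15.9² - 13.8²)
m_a = ½√(48.02 + 505.62 - 190.44) = ½√363.2 = 9.529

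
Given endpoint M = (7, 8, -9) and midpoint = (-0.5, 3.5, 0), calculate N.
N = (2×(-0.5) - 7, 2×3.5 - 8, 2×0 - (-9)) = (-8, -1, 9)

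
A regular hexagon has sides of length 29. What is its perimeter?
Perimeter = number of sides * side length
Perimeter = 6 * 29
Perimeter = 174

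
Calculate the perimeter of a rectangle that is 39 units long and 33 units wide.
Perimeter = 2 * (length + width)
Perimeter = 2 * (39 + 33)
Perimeter = 2 * 72
Perimeter = 144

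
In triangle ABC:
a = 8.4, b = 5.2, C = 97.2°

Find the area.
Using A = ½ab·sin(C):
A = ½·8.4·5.2·sin(97.2°) = ½·43.68·0.992115 = 21.67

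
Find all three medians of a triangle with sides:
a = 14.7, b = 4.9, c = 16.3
Using m_x = ½√(2y² + 2z² - x²):
m_a = ½√(2·4.9² + 2·16.3² - 14.7²) = ½√363.31 = 9.53
m_b = ½√(2·14.7² + 2·16.3² - 4.9²) = ½√939.55 = 15.33
m_c = ½√(2·14.7² + 2·4.9² - 16.3²) = ½√214.51 = 7.323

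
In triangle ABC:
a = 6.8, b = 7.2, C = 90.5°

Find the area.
Using A = ½ab·sin(C):
A = ½·6.8·7.2·sin(90.5°) = ½·48.96·0.999962 = 24.48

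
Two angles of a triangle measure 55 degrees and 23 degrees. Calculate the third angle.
Sum of angles in a triangle = 180 degrees
Third angle = 180 - 55 - 23
Third angle = 102 degrees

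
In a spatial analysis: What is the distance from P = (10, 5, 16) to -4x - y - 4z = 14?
d = |(-4)(10) + (-1)(5) + (-4)(16) - (14)| / √((-4)² + (-1)² + (-4)²) = 123/√33 = 21.41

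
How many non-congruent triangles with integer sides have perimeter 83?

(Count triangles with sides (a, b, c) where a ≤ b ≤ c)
With a ≤ b ≤ c and a + b + c = 83, the triangle inequality a + b > c gives c < 83/2, so c ≤ 41.
Iterate a from 1 to ⌊p/3⌋ = 27; for each a, b ranges from a to ⌊(p−a)/2⌋ with c = p − a − b, keeping only c ≥ b.
Triples: (1, 41, 41), (2, 40, 41), (3, 39, 41), …
Count = 154 triangles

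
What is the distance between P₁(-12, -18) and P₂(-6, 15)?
Using the distance formula: d = sqrt((x₂-x₁)² + (y₂-y₁)²)
dx = (-6) - (-12) = 6
dy = 15 - (-18) = 33
d = sqrt(6² + 33²) = sqrt(36 + 1089) = sqrt(1125) = 33.54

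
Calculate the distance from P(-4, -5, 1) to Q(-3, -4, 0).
d = √[(1)² + (1)² + (-1)²] = √3 = 1.732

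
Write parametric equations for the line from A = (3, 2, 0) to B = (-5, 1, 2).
Direction vector d = B - A = (-8, -1, 2)
x = 3 - 8t, y = 2 - t, z = 0 + 2t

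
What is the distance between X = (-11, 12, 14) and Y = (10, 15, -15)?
d = √[(21)² + (3)² + (-29)²] = √1291 = 35.93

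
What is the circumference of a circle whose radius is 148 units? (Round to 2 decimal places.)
Circumference = 2 * pi * r
Circumference = 2 * pi * 148
Circumference = 929.91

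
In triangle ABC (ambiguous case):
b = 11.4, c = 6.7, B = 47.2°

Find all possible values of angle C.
sin(C)/c = sin(B)/b  →  sin(C) = c·sin(B)/b = 6.7·sin(47.2°)/11.4 = 0.431227
C₁ = arcsin(0.431227) = 25.55°,  C₂ = 180° - C₁ = 154.45°
Check C₂: A = 180° - 47.2° - 154.45° = -21.65° ≤ 0, rejected
C = 25.55° (one solution)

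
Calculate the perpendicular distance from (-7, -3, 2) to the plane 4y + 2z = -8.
d = |0(-7) + 4(-3) + 2(2) - (-8)| / √(0² + 4² + 2²) = 0/√20 = 0.0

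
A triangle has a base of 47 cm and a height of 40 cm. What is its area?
Area = (1/2) * base * height
Area = (1/2) * 47 * 40
Area = 940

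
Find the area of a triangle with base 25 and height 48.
Area = (1/2) * base * height
Area = (1/2) * 25 * 48
Area = 600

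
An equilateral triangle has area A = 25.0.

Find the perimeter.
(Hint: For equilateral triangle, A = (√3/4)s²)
A = (√3/4)s²  →  s² = 4A/√3 = 4·25.0/√3 = 57.735
s = 7.59836
Perimeter = 3s = 22.8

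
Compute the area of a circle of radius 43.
Area = pi * r²
Area = pi * 43²
Area = pi * 1849
Area = 5808.80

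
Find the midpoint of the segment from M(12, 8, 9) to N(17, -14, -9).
Midpoint = ((12+17)/2, (8-14)/2, (9-9)/2) = (14.5, -3, 0)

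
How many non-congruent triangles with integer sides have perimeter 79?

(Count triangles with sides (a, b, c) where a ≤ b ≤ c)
With a ≤ b ≤ c and a + b + c = 79, the triangle inequality a + b > c gives c < 79/2, so c ≤ 39.
Iterate a from 1 to ⌊p/3⌋ = 26; for each a, b ranges from a to ⌊(p−a)/2⌋ with c = p − a − b, keeping only c ≥ b.
Triples: (1, 39, 39), (2, 38, 39), (3, 37, 39), …
Count = 140 triangles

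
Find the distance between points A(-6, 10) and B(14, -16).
Using the distance formula: d = sqrt((x₂-x₁)² + (y₂-y₁)²)
dx = 14 - (-6) = 20
dy = (-16) - 10 = -26
d = sqrt(20² + (-26)²) = sqrt(400 + 676) = sqrt(1076) = 32.80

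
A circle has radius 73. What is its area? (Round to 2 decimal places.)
Area = pi * r²
Area = pi * 73²
Area = pi * 5329
Area = 16741.55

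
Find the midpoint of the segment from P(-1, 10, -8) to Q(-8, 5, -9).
Midpoint = ((-1-8)/2, (10+5)/2, (-8-9)/2) = (-4.5, 7.5, -8.5)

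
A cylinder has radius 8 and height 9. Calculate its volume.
Volume = pi * r² * h
Volume = pi * 8² * 9
Volume = pi * 64 * 9
Volume = pi * 576
Volume = 1809.56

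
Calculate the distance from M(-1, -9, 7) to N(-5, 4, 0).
d = √[(-4)² + (13)² + (-7)²] = √234 = 15.3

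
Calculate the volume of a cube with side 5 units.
Volume = s³
Volume = 5³
Volume = 125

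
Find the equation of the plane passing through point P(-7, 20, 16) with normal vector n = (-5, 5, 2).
d = n·P = (-5)(-7) + (5)(20) + (2)(16) = 167
Plane: -5x + 5y + 2z = 167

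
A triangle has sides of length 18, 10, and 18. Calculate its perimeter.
Perimeter = sum of all sides
Perimeter = 18 + 10 + 18
Perimeter = 46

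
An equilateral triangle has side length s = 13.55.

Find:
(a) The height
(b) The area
(a) Height h = s·√3/2 = 13.55·√3/2 = 11.73
(b) Area = (√3/4)·s² = (√3/4)·13.55² = (√3/4)·183.603 = 79.5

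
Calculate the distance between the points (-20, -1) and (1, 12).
Using the distance formula: d = sqrt((x₂-x₁)² + (y₂-y₁)²)
dx = 1 - (-20) = 21
dy = 12 - (-1) = 13
d = sqrt(21² + 13²) = sqrt(441 + 169) = sqrt(610) = 24.70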